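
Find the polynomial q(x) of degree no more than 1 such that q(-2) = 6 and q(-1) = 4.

q(x) = -2x + 2

Using the Lagrange interpolation formula with nodes -2, -1:
  L_0(x) = (x + 1) / -1
  L_1(x) = (x + 2) / 1
Then q(x) = 6·L_0(x) + 4·L_1(x).
Expanding and collecting terms gives q(x) = -2x + 2.
Check: q(-2) = 6. ✓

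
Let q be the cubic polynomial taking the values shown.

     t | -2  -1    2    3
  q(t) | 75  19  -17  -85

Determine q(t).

Write q(t) = at^3 + bt^2 + ct + d. Substituting each data point gives a linear system:
  -8a + 4b - 2c + d = 75
  -a + b - c + d = 19
  8a + 4b + 2c + d = -17
  27a + 9b + 3c + d = -85
Solving the system yields a = -5, b = 6, c = -3, d = 5.
So q(t) = -5t^3 + 6t^2 - 3t + 5.
Check: q(2) = -17. ✓

q(t) = -5t^3 + 6t^2 - 3t + 5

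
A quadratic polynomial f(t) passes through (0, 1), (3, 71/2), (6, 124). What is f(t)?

Write f(t) = at^2 + bt + c. Substituting each data point gives a linear system:
  c = 1
  9a + 3b + c = 71/2
  36a + 6b + c = 124
Solving the system yields a = 3, b = 5/2, c = 1.
So f(t) = 3t^2 + (5/2)t + 1.
Check: f(0) = 1. ✓

f(t) = 3t^2 + (5/2)t + 1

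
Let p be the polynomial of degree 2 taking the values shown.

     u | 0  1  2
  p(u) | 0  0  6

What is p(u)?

Write p(u) = au^2 + bu + c. Substituting each data point gives a linear system:
  c = 0
  a + b + c = 0
  4a + 2b + c = 6
Solving the system yields a = 3, b = -3, c = 0.
So p(u) = 3u^2 - 3u.
Check: p(2) = 6. ✓

p(u) = 3u^2 - 3u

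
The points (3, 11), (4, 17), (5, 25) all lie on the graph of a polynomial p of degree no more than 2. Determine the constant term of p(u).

Write p(u) = au^2 + bu + c. Substituting each data point gives a linear system:
  9a + 3b + c = 11
  16a + 4b + c = 17
  25a + 5b + c = 25
Solving the system yields a = 1, b = -1, c = 5.
So p(u) = u² - u + 5.
The constant term is 5.

5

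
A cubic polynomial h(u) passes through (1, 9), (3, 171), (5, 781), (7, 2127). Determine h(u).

h(u) = 6u^3 + 2u^2 - 5u + 6

Write h(u) = au^3 + bu^2 + cu + d. Substituting each data point gives a linear system:
  a + b + c + d = 9
  27a + 9b + 3c + d = 171
  125a + 25b + 5c + d = 781
  343a + 49b + 7c + d = 2127
Solving the system yields a = 6, b = 2, c = -5, d = 6.
So h(u) = 6u^3 + 2u^2 - 5u + 6.
Check: h(1) = 9. ✓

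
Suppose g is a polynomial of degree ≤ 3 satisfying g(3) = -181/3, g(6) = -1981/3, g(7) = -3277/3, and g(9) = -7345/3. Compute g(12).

Write g(s) = as^3 + bs^2 + cs + d. Substituting each data point gives a linear system:
  27a + 9b + 3c + d = -181/3
  216a + 36b + 6c + d = -1981/3
  343a + 49b + 7c + d = -3277/3
  729a + 81b + 9c + d = -7345/3
Solving the system yields a = -4, b = 6, c = -2, d = -1/3.
So g(s) = -4s^3 + 6s^2 - 2s - 1/3.
Then g(12) = -18217/3.

-18217/3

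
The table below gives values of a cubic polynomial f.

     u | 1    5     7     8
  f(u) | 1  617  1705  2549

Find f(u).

f(u) = 5u^3 - u - 3

Write f(u) = au^3 + bu^2 + cu + d. Substituting each data point gives a linear system:
  a + b + c + d = 1
  125a + 25b + 5c + d = 617
  343a + 49b + 7c + d = 1705
  512a + 64b + 8c + d = 2549
Solving the system yields a = 5, b = 0, c = -1, d = -3.
So f(u) = 5u^3 - u - 3.
Check: f(7) = 1705. ✓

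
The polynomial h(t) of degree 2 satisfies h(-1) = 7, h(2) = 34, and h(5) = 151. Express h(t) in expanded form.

Write h(t) = at^2 + bt + c. Substituting each data point gives a linear system:
  a - b + c = 7
  4a + 2b + c = 34
  25a + 5b + c = 151
Solving the system yields a = 5, b = 4, c = 6.
So h(t) = 5t² + 4t + 6.
Check: h(2) = 34. ✓

h(t) = 5t^2 + 4t + 6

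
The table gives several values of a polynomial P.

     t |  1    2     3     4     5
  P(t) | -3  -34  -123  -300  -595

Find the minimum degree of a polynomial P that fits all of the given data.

Forward differences of the values at t = 1, 2, 3, 4, 5:
  P  : -3  -34  -123  -300  -595
  Δ  : -31  -89  -177  -295
  Δ^2: -58  -88  -118
  Δ^3: -30  -30
  Δ^4: 0
The third differences are constant (-30) and nonzero, while all higher differences vanish, so the minimal degree is 3.

3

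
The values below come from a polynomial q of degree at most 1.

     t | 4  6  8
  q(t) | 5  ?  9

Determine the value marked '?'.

The 2 known points determine the degree-1 polynomial uniquely.
Write q(t) = at + b. Substituting each data point gives a linear system:
  4a + b = 5
  8a + b = 9
Solving the system yields a = 1, b = 1.
So q(t) = t + 1.
Then q(6) = 7.

7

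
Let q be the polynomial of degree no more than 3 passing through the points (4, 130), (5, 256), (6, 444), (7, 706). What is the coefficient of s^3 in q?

2

Write q(s) = as^3 + bs^2 + cs + d. Substituting each data point gives a linear system:
  64a + 16b + 4c + d = 130
  125a + 25b + 5c + d = 256
  216a + 36b + 6c + d = 444
  343a + 49b + 7c + d = 706
Solving the system yields a = 2, b = 1, c = -5, d = 6.
So q(s) = 2s^3 + s^2 - 5s + 6.
The leading coefficient is 2.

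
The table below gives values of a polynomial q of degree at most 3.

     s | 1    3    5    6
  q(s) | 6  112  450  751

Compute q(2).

Using the Lagrange interpolation formula with nodes 1, 3, 5, 6:
  L_0(s) = (s - 3)(s - 5)(s - 6) / -40
  L_1(s) = (s - 1)(s - 5)(s - 6) / 12
  L_2(s) = (s - 1)(s - 3)(s - 6) / -8
  L_3(s) = (s - 1)(s - 3)(s - 5) / 15
Then q(s) = 6·L_0(s) + 112·L_1(s) + 450·L_2(s) + 751·L_3(s).
Expanding and collecting terms gives q(s) = 3s³ + 2s² + 6s - 5.
Evaluating at s = 2: q(2) = 39.

39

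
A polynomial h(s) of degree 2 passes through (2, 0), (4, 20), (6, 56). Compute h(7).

80

Write h(s) = as^2 + bs + c. Substituting each data point gives a linear system:
  4a + 2b + c = 0
  16a + 4b + c = 20
  36a + 6b + c = 56
Solving the system yields a = 2, b = -2, c = -4.
So h(s) = 2s^2 - 2s - 4.
Then h(7) = 80.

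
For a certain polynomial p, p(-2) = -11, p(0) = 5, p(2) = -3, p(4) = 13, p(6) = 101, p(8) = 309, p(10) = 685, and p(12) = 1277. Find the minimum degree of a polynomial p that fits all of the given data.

Forward differences of the values at u = -2, 0, 2, 4, 6, 8, 10, 12:
  p  : -11  5  -3  13  101  309  685  1277
  Δ  : 16  -8  16  88  208  376  592
  Δ^2: -24  24  72  120  168  216
  Δ^3: 48  48  48  48  48
  Δ^4: 0  0  0  0
  Δ^5: 0  0  0
  Δ^6: 0  0
  Δ^7: 0
The third differences are constant (48) and nonzero, while all higher differences vanish, so the minimal degree is 3.

3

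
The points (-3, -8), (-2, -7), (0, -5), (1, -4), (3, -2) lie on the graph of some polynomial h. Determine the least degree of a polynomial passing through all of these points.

Divided differences on the nodes -3, -2, 0, 1, 3:
  order 0: -8  -7  -5  -4  -2
  order 1: 1  1  1  1
  order 2: 0  0  0
  order 3: 0  0
  order 4: 0
The order-1 divided differences are all 1 (nonzero) and every higher order vanishes, so the data lies on a polynomial of degree exactly 1.

1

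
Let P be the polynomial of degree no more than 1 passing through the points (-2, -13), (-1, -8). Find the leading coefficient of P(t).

Write P(t) = at + b. Substituting each data point gives a linear system:
  -2a + b = -13
  -a + b = -8
Solving the system yields a = 5, b = -3.
So P(t) = 5t - 3.
The leading coefficient is 5.

5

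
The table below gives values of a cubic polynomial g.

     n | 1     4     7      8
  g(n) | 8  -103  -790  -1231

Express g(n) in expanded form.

g(n) = -3n^3 + 4n^2 + 6n + 1

Write g(n) = an^3 + bn^2 + cn + d. Substituting each data point gives a linear system:
  a + b + c + d = 8
  64a + 16b + 4c + d = -103
  343a + 49b + 7c + d = -790
  512a + 64b + 8c + d = -1231
Solving the system yields a = -3, b = 4, c = 6, d = 1.
So g(n) = -3n^3 + 4n^2 + 6n + 1.
Check: g(7) = -790. ✓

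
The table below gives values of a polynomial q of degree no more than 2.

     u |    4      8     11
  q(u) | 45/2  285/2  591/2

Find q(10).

477/2

Write q(u) = au^2 + bu + c. Substituting each data point gives a linear system:
  16a + 4b + c = 45/2
  64a + 8b + c = 285/2
  121a + 11b + c = 591/2
Solving the system yields a = 3, b = -6, c = -3/2.
So q(u) = 3u^2 - 6u - 3/2.
Then q(10) = 477/2.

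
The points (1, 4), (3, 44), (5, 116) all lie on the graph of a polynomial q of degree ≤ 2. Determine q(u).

Write q(u) = au^2 + bu + c. Substituting each data point gives a linear system:
  a + b + c = 4
  9a + 3b + c = 44
  25a + 5b + c = 116
Solving the system yields a = 4, b = 4, c = -4.
So q(u) = 4u^2 + 4u - 4.
Check: q(1) = 4. ✓

q(u) = 4u^2 + 4u - 4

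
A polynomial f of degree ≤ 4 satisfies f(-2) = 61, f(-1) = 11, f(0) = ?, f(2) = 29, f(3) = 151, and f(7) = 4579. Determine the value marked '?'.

1

The 5 known points determine the degree-4 polynomial uniquely.
Write f(n) = an^4 + bn^3 + cn^2 + dn + e. Substituting each data point gives a linear system:
  16a - 8b + 4c - 2d + e = 61
  a - b + c - d + e = 11
  16a + 8b + 4c + 2d + e = 29
  81a + 27b + 9c + 3d + e = 151
  2401a + 343b + 49c + 7d + e = 4579
Solving the system yields a = 2, b = -1, c = 3, d = -4, e = 1.
So f(n) = 2n⁴ - n³ + 3n² - 4n + 1.
Then f(0) = 1.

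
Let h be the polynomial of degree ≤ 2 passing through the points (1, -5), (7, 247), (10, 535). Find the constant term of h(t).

-5

Write h(t) = at^2 + bt + c. Substituting each data point gives a linear system:
  a + b + c = -5
  49a + 7b + c = 247
  100a + 10b + c = 535
Solving the system yields a = 6, b = -6, c = -5.
So h(t) = 6t^2 - 6t - 5.
The constant term is -5.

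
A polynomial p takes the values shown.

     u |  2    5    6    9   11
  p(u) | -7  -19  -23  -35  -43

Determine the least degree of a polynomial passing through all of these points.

1

Divided differences on the nodes 2, 5, 6, 9, 11:
  order 0: -7  -19  -23  -35  -43
  order 1: -4  -4  -4  -4
  order 2: 0  0  0
  order 3: 0  0
  order 4: 0
The order-1 divided differences are all -4 (nonzero) and every higher order vanishes, so the data lies on a polynomial of degree exactly 1.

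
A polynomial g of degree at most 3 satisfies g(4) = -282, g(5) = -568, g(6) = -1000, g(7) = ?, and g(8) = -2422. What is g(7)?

-1608

On equispaced nodes a degree-3 polynomial has vanishing fourth forward difference, so
  g(4) - 4·g(5) + 6·g(6) - 4·g(7) + g(8) = 0.
Substituting the known values and solving for g(7):
  -4·g(7) = 6432
  g(7) = -1608.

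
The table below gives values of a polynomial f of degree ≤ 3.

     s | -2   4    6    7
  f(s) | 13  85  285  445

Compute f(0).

-3

Using the Lagrange interpolation formula with nodes -2, 4, 6, 7:
  L_0(s) = (s - 4)(s - 6)(s - 7) / -432
  L_1(s) = (s + 2)(s - 6)(s - 7) / 36
  L_2(s) = (s + 2)(s - 4)(s - 7) / -16
  L_3(s) = (s + 2)(s - 4)(s - 6) / 27
Then f(s) = 13·L_0(s) + 85·L_1(s) + 285·L_2(s) + 445·L_3(s).
Expanding and collecting terms gives f(s) = s³ + 3s² - 6s - 3.
Evaluating at s = 0: f(0) = -3.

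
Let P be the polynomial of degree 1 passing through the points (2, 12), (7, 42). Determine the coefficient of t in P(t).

6

Write P(t) = at + b. Substituting each data point gives a linear system:
  2a + b = 12
  7a + b = 42
Solving the system yields a = 6, b = 0.
So P(t) = 6t.
The leading coefficient is 6.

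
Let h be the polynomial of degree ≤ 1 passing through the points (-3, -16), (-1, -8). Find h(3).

8

Using the Lagrange interpolation formula with nodes -3, -1:
  L_0(u) = (u + 1) / -2
  L_1(u) = (u + 3) / 2
Then h(u) = -16·L_0(u) - 8·L_1(u).
Expanding and collecting terms gives h(u) = 4u - 4.
Evaluating at u = 3: h(3) = 8.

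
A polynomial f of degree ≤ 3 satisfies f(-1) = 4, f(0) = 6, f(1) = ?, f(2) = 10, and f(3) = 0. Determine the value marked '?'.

The 4 known points determine the degree-3 polynomial uniquely.
Write f(n) = an^3 + bn^2 + cn + d. Substituting each data point gives a linear system:
  -a + b - c + d = 4
  d = 6
  8a + 4b + 2c + d = 10
  27a + 9b + 3c + d = 0
Solving the system yields a = -1, b = 1, c = 4, d = 6.
So f(n) = -n³ + n² + 4n + 6.
Then f(1) = 10.

10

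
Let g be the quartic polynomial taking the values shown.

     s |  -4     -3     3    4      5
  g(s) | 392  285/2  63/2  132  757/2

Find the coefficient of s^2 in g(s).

Write g(s) = as^4 + bs^3 + cs^2 + ds + e. Substituting each data point gives a linear system:
  256a - 64b + 16c - 4d + e = 392
  81a - 27b + 9c - 3d + e = 285/2
  81a + 27b + 9c + 3d + e = 63/2
  256a + 64b + 16c + 4d + e = 132
  625a + 125b + 25c + 5d + e = 757/2
Solving the system yields a = 1, b = -2, c = 0, d = -1/2, e = 6.
So g(s) = s⁴ - 2s³ - (1/2)s + 6.
The coefficient of s^2 is 0.

0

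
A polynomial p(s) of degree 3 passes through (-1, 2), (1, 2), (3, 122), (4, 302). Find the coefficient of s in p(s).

-5

Write p(s) = as^3 + bs^2 + cs + d. Substituting each data point gives a linear system:
  -a + b - c + d = 2
  a + b + c + d = 2
  27a + 9b + 3c + d = 122
  64a + 16b + 4c + d = 302
Solving the system yields a = 5, b = 0, c = -5, d = 2.
So p(s) = 5s^3 - 5s + 2.
The coefficient of s is -5.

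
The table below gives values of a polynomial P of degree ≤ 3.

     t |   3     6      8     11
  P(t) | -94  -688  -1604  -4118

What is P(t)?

Write P(t) = at^3 + bt^2 + ct + d. Substituting each data point gives a linear system:
  27a + 9b + 3c + d = -94
  216a + 36b + 6c + d = -688
  512a + 64b + 8c + d = -1604
  1331a + 121b + 11c + d = -4118
Solving the system yields a = -3, b = -1, c = 0, d = -4.
So P(t) = -3t³ - t² - 4.
Check: P(8) = -1604. ✓

P(t) = -3t^3 - t^2 - 4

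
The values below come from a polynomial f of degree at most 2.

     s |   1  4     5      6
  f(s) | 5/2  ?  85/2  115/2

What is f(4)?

59/2

The 3 known points determine the degree-2 polynomial uniquely.
Write f(s) = as^2 + bs + c. Substituting each data point gives a linear system:
  a + b + c = 5/2
  25a + 5b + c = 85/2
  36a + 6b + c = 115/2
Solving the system yields a = 1, b = 4, c = -5/2.
So f(s) = s² + 4s - 5/2.
Then f(4) = 59/2.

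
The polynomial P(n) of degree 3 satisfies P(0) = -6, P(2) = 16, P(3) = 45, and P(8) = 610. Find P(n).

P(n) = n^3 + n^2 + 5n - 6

Write P(n) = an^3 + bn^2 + cn + d. Substituting each data point gives a linear system:
  d = -6
  8a + 4b + 2c + d = 16
  27a + 9b + 3c + d = 45
  512a + 64b + 8c + d = 610
Solving the system yields a = 1, b = 1, c = 5, d = -6.
So P(n) = n^3 + n^2 + 5n - 6.
Check: P(0) = -6. ✓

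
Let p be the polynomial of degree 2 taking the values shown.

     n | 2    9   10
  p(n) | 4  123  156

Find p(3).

9

Write p(n) = an^2 + bn + c. Substituting each data point gives a linear system:
  4a + 2b + c = 4
  81a + 9b + c = 123
  100a + 10b + c = 156
Solving the system yields a = 2, b = -5, c = 6.
So p(n) = 2n^2 - 5n + 6.
Then p(3) = 9.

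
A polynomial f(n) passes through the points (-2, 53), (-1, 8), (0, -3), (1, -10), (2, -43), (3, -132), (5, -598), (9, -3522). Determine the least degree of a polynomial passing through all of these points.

Divided differences on the nodes -2, -1, 0, 1, 2, 3, 5, 9:
  order 0: 53  8  -3  -10  -43  -132  -598  -3522
  order 1: -45  -11  -7  -33  -89  -233  -731
  order 2: 17  2  -13  -28  -48  -83
  order 3: -5  -5  -5  -5  -5
  order 4: 0  0  0  0
  order 5: 0  0  0
  order 6: 0  0
  order 7: 0
The order-3 divided differences are all -5 (nonzero) and every higher order vanishes, so the data lies on a polynomial of degree exactly 3.

3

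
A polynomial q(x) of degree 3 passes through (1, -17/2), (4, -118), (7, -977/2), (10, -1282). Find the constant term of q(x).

Write q(x) = ax^3 + bx^2 + cx + d. Substituting each data point gives a linear system:
  a + b + c + d = -17/2
  64a + 16b + 4c + d = -118
  343a + 49b + 7c + d = -977/2
  1000a + 100b + 10c + d = -1282
Solving the system yields a = -1, b = -5/2, c = -3, d = -2.
So q(x) = -x³ - (5/2)x² - 3x - 2.
The constant term is -2.

-2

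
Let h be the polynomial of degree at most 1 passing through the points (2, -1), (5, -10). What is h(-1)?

8

Using the Lagrange interpolation formula with nodes 2, 5:
  L_0(s) = (s - 5) / -3
  L_1(s) = (s - 2) / 3
Then h(s) = -1·L_0(s) - 10·L_1(s).
Expanding and collecting terms gives h(s) = -3s + 5.
Evaluating at s = -1: h(-1) = 8.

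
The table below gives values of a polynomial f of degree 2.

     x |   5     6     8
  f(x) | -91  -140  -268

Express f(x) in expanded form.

Write f(x) = ax^2 + bx + c. Substituting each data point gives a linear system:
  25a + 5b + c = -91
  36a + 6b + c = -140
  64a + 8b + c = -268
Solving the system yields a = -5, b = 6, c = 4.
So f(x) = -5x² + 6x + 4.
Check: f(8) = -268. ✓

f(x) = -5x^2 + 6x + 4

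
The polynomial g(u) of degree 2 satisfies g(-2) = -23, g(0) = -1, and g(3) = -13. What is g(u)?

g(u) = -3u^2 + 5u - 1

Using the Lagrange interpolation formula with nodes -2, 0, 3:
  L_0(u) = u(u - 3) / 10
  L_1(u) = (u + 2)(u - 3) / -6
  L_2(u) = (u + 2)u / 15
Then g(u) = -23·L_0(u) - 1·L_1(u) - 13·L_2(u).
Expanding and collecting terms gives g(u) = -3u^2 + 5u - 1.
Check: g(0) = -1. ✓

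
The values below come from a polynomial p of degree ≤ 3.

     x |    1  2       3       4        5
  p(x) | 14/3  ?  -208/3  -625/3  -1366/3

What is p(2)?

On equispaced nodes a degree-3 polynomial has vanishing fourth forward difference, so
  p(1) - 4·p(2) + 6·p(3) - 4·p(4) + p(5) = 0.
Substituting the known values and solving for p(2):
  -4·p(2) = 100/3
  p(2) = -25/3.

-25/3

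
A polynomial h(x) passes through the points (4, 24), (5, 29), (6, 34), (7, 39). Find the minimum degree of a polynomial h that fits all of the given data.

1

Forward differences of the values at x = 4, 5, 6, 7:
  h  : 24  29  34  39
  Δ  : 5  5  5
  Δ^2: 0  0
  Δ^3: 0
The first differences are constant (5) and nonzero, while all higher differences vanish, so the minimal degree is 1.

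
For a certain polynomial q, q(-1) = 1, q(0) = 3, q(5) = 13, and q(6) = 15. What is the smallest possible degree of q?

1

Divided differences on the nodes -1, 0, 5, 6:
  order 0: 1  3  13  15
  order 1: 2  2  2
  order 2: 0  0
  order 3: 0
The order-1 divided differences are all 2 (nonzero) and every higher order vanishes, so the data lies on a polynomial of degree exactly 1.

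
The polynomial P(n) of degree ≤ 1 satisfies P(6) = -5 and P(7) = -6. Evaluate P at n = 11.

-10

Using the Lagrange interpolation formula with nodes 6, 7:
  L_0(n) = (n - 7) / -1
  L_1(n) = (n - 6) / 1
Then P(n) = -5·L_0(n) - 6·L_1(n).
Expanding and collecting terms gives P(n) = -n + 1.
Evaluating at n = 11: P(11) = -10.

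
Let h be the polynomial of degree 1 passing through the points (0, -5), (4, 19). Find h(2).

Using the Lagrange interpolation formula with nodes 0, 4:
  L_0(t) = (t - 4) / -4
  L_1(t) = t / 4
Then h(t) = -5·L_0(t) + 19·L_1(t).
Expanding and collecting terms gives h(t) = 6t - 5.
Evaluating at t = 2: h(2) = 7.

7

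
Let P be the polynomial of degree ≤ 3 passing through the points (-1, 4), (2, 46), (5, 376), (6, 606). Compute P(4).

214

Using the Lagrange interpolation formula with nodes -1, 2, 5, 6:
  L_0(x) = (x - 2)(x - 5)(x - 6) / -126
  L_1(x) = (x + 1)(x - 5)(x - 6) / 36
  L_2(x) = (x + 1)(x - 2)(x - 6) / -18
  L_3(x) = (x + 1)(x - 2)(x - 5) / 28
Then P(x) = 4·L_0(x) + 46·L_1(x) + 376·L_2(x) + 606·L_3(x).
Expanding and collecting terms gives P(x) = 2x³ + 4x² + 4x + 6.
Evaluating at x = 4: P(4) = 214.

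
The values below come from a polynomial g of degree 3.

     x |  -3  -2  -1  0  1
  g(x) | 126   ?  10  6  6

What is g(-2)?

42

On equispaced nodes a degree-3 polynomial has vanishing fourth forward difference, so
  g(-3) - 4·g(-2) + 6·g(-1) - 4·g(0) + g(1) = 0.
Substituting the known values and solving for g(-2):
  -4·g(-2) = -168
  g(-2) = 42.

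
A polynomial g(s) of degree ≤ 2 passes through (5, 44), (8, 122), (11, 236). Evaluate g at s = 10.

194

Using the Lagrange interpolation formula with nodes 5, 8, 11:
  L_0(s) = (s - 8)(s - 11) / 18
  L_1(s) = (s - 5)(s - 11) / -9
  L_2(s) = (s - 5)(s - 8) / 18
Then g(s) = 44·L_0(s) + 122·L_1(s) + 236·L_2(s).
Expanding and collecting terms gives g(s) = 2s² - 6.
Evaluating at s = 10: g(10) = 194.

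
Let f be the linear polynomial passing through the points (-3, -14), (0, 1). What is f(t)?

f(t) = 5t + 1

Write f(t) = at + b. Substituting each data point gives a linear system:
  -3a + b = -14
  b = 1
Solving the system yields a = 5, b = 1.
So f(t) = 5t + 1.
Check: f(-3) = -14. ✓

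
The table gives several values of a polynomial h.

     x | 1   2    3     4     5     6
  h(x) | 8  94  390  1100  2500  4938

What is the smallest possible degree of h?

4

Forward differences of the values at x = 1, 2, 3, 4, 5, 6:
  h  : 8  94  390  1100  2500  4938
  Δ  : 86  296  710  1400  2438
  Δ^2: 210  414  690  1038
  Δ^3: 204  276  348
  Δ^4: 72  72
  Δ^5: 0
The fourth differences are constant (72) and nonzero, while all higher differences vanish, so the minimal degree is 4.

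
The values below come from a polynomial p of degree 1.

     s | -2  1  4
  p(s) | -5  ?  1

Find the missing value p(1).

-2

On equispaced nodes a degree-1 polynomial has vanishing second forward difference, so
  p(-2) - 2·p(1) + p(4) = 0.
Substituting the known values and solving for p(1):
  -2·p(1) = 4
  p(1) = -2.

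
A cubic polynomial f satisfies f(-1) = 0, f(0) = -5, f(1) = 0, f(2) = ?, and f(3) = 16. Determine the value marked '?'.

9

The 4 known points determine the degree-3 polynomial uniquely.
Write f(s) = as^3 + bs^2 + cs + d. Substituting each data point gives a linear system:
  -a + b - c + d = 0
  d = -5
  a + b + c + d = 0
  27a + 9b + 3c + d = 16
Solving the system yields a = -1, b = 5, c = 1, d = -5.
So f(s) = -s³ + 5s² + s - 5.
Then f(2) = 9.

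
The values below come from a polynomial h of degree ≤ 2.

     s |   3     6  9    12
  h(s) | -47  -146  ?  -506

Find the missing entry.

-299

On equispaced nodes a degree-2 polynomial has vanishing third forward difference, so
  - h(3) + 3·h(6) - 3·h(9) + h(12) = 0.
Substituting the known values and solving for h(9):
  -3·h(9) = 897
  h(9) = -299.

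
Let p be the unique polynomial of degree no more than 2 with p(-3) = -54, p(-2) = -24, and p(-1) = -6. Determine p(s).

p(s) = -6s^2

Write p(s) = as^2 + bs + c. Substituting each data point gives a linear system:
  9a - 3b + c = -54
  4a - 2b + c = -24
  a - b + c = -6
Solving the system yields a = -6, b = 0, c = 0.
So p(s) = -6s².
Check: p(-1) = -6. ✓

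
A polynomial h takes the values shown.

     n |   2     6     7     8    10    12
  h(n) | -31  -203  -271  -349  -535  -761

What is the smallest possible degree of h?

2

Divided differences on the nodes 2, 6, 7, 8, 10, 12:
  order 0: -31  -203  -271  -349  -535  -761
  order 1: -43  -68  -78  -93  -113
  order 2: -5  -5  -5  -5
  order 3: 0  0  0
  order 4: 0  0
  order 5: 0
The order-2 divided differences are all -5 (nonzero) and every higher order vanishes, so the data lies on a polynomial of degree exactly 2.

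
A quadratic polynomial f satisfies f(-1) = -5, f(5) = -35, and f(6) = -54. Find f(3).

Write f(n) = an^2 + bn + c. Substituting each data point gives a linear system:
  a - b + c = -5
  25a + 5b + c = -35
  36a + 6b + c = -54
Solving the system yields a = -2, b = 3, c = 0.
So f(n) = -2n² + 3n.
Then f(3) = -9.

-9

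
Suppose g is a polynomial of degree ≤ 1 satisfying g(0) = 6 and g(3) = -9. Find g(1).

Write g(s) = as + b. Substituting each data point gives a linear system:
  b = 6
  3a + b = -9
Solving the system yields a = -5, b = 6.
So g(s) = -5s + 6.
Then g(1) = 1.

1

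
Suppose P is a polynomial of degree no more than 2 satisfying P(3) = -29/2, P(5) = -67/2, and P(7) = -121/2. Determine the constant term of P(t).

-1

Write P(t) = at^2 + bt + c. Substituting each data point gives a linear system:
  9a + 3b + c = -29/2
  25a + 5b + c = -67/2
  49a + 7b + c = -121/2
Solving the system yields a = -1, b = -3/2, c = -1.
So P(t) = -t^2 - (3/2)t - 1.
The constant term is -1.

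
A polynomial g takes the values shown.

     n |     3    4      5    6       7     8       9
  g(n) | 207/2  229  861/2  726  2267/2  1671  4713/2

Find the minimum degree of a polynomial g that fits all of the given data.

3

Forward differences of the values at n = 3, 4, 5, 6, 7, 8, 9:
  g  : 207/2  229  861/2  726  2267/2  1671  4713/2
  Δ  : 251/2  403/2  591/2  815/2  1075/2  1371/2
  Δ^2: 76  94  112  130  148
  Δ^3: 18  18  18  18
  Δ^4: 0  0  0
  Δ^5: 0  0
  Δ^6: 0
The third differences are constant (18) and nonzero, while all higher differences vanish, so the minimal degree is 3.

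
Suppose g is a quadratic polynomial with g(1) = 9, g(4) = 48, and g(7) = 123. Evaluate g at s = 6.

Write g(s) = as^2 + bs + c. Substituting each data point gives a linear system:
  a + b + c = 9
  16a + 4b + c = 48
  49a + 7b + c = 123
Solving the system yields a = 2, b = 3, c = 4.
So g(s) = 2s² + 3s + 4.
Then g(6) = 94.

94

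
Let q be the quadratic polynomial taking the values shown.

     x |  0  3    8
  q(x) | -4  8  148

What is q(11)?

Using the Lagrange interpolation formula with nodes 0, 3, 8:
  L_0(x) = (x - 3)(x - 8) / 24
  L_1(x) = x(x - 8) / -15
  L_2(x) = x(x - 3) / 40
Then q(x) = -4·L_0(x) + 8·L_1(x) + 148·L_2(x).
Expanding and collecting terms gives q(x) = 3x² - 5x - 4.
Evaluating at x = 11: q(11) = 304.

304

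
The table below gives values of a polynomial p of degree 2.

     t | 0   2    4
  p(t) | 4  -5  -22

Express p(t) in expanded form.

p(t) = -t^2 - (5/2)t + 4

Using the Lagrange interpolation formula with nodes 0, 2, 4:
  L_0(t) = (t - 2)(t - 4) / 8
  L_1(t) = t(t - 4) / -4
  L_2(t) = t(t - 2) / 8
Then p(t) = 4·L_0(t) - 5·L_1(t) - 22·L_2(t).
Expanding and collecting terms gives p(t) = -t^2 - (5/2)t + 4.
Check: p(0) = 4. ✓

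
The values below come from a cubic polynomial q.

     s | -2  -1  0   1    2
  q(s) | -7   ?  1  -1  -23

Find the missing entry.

On equispaced nodes a degree-3 polynomial has vanishing fourth forward difference, so
  q(-2) - 4·q(-1) + 6·q(0) - 4·q(1) + q(2) = 0.
Substituting the known values and solving for q(-1):
  -4·q(-1) = 20
  q(-1) = -5.

-5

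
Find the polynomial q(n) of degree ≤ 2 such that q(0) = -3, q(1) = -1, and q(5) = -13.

q(n) = -n^2 + 3n - 3

Using the Lagrange interpolation formula with nodes 0, 1, 5:
  L_0(n) = (n - 1)(n - 5) / 5
  L_1(n) = n(n - 5) / -4
  L_2(n) = n(n - 1) / 20
Then q(n) = -3·L_0(n) - 1·L_1(n) - 13·L_2(n).
Expanding and collecting terms gives q(n) = -n^2 + 3n - 3.
Check: q(0) = -3. ✓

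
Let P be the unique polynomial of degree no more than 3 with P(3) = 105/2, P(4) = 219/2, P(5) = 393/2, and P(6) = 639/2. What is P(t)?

P(t) = t^3 + 3t^2 - t + 3/2

Using the Lagrange interpolation formula with nodes 3, 4, 5, 6:
  L_0(t) = (t - 4)(t - 5)(t - 6) / -6
  L_1(t) = (t - 3)(t - 5)(t - 6) / 2
  L_2(t) = (t - 3)(t - 4)(t - 6) / -2
  L_3(t) = (t - 3)(t - 4)(t - 5) / 6
Then P(t) = 105/2·L_0(t) + 219/2·L_1(t) + 393/2·L_2(t) + 639/2·L_3(t).
Expanding and collecting terms gives P(t) = t^3 + 3t^2 - t + 3/2.
Check: P(6) = 639/2. ✓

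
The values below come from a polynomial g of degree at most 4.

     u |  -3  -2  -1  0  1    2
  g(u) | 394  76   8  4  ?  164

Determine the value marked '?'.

The 5 known points determine the degree-4 polynomial uniquely.
Write g(u) = au^4 + bu^3 + cu^2 + du + e. Substituting each data point gives a linear system:
  81a - 27b + 9c - 3d + e = 394
  16a - 8b + 4c - 2d + e = 76
  a - b + c - d + e = 8
  e = 4
  16a + 8b + 4c + 2d + e = 164
Solving the system yields a = 6, b = 5, c = 5, d = 2, e = 4.
So g(u) = 6u^4 + 5u^3 + 5u^2 + 2u + 4.
Then g(1) = 22.

22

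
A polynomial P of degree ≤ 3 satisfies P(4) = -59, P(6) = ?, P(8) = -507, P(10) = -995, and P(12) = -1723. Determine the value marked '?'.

-211

On equispaced nodes a degree-3 polynomial has vanishing fourth forward difference, so
  P(4) - 4·P(6) + 6·P(8) - 4·P(10) + P(12) = 0.
Substituting the known values and solving for P(6):
  -4·P(6) = 844
  P(6) = -211.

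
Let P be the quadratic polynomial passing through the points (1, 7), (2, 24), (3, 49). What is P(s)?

Write P(s) = as^2 + bs + c. Substituting each data point gives a linear system:
  a + b + c = 7
  4a + 2b + c = 24
  9a + 3b + c = 49
Solving the system yields a = 4, b = 5, c = -2.
So P(s) = 4s² + 5s - 2.
Check: P(1) = 7. ✓

P(s) = 4s^2 + 5s - 2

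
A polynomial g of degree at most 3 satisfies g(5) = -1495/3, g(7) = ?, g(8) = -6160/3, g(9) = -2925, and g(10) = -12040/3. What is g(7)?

-4123/3

The 4 known points determine the degree-3 polynomial uniquely.
Write g(x) = ax^3 + bx^2 + cx + d. Substituting each data point gives a linear system:
  125a + 25b + 5c + d = -1495/3
  512a + 64b + 8c + d = -6160/3
  729a + 81b + 9c + d = -2925
  1000a + 100b + 10c + d = -12040/3
Solving the system yields a = -4, b = -1/3, c = 2, d = 0.
So g(x) = -4x^3 - (1/3)x^2 + 2x.
Then g(7) = -4123/3.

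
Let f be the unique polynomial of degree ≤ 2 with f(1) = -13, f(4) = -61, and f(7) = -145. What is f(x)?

Write f(x) = ax^2 + bx + c. Substituting each data point gives a linear system:
  a + b + c = -13
  16a + 4b + c = -61
  49a + 7b + c = -145
Solving the system yields a = -2, b = -6, c = -5.
So f(x) = -2x^2 - 6x - 5.
Check: f(7) = -145. ✓

f(x) = -2x^2 - 6x - 5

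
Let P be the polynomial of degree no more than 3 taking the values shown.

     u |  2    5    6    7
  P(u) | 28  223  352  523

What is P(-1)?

Using the Lagrange interpolation formula with nodes 2, 5, 6, 7:
  L_0(u) = (u - 5)(u - 6)(u - 7) / -60
  L_1(u) = (u - 2)(u - 6)(u - 7) / 6
  L_2(u) = (u - 2)(u - 5)(u - 7) / -4
  L_3(u) = (u - 2)(u - 5)(u - 6) / 10
Then P(u) = 28·L_0(u) + 223·L_1(u) + 352·L_2(u) + 523·L_3(u).
Expanding and collecting terms gives P(u) = u^3 + 3u^2 + 5u - 2.
Evaluating at u = -1: P(-1) = -5.

-5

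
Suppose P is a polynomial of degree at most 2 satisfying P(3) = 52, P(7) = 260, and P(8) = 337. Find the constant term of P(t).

Write P(t) = at^2 + bt + c. Substituting each data point gives a linear system:
  9a + 3b + c = 52
  49a + 7b + c = 260
  64a + 8b + c = 337
Solving the system yields a = 5, b = 2, c = 1.
So P(t) = 5t^2 + 2t + 1.
The constant term is 1.

1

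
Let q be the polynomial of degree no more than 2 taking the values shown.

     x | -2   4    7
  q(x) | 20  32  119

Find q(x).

Using the Lagrange interpolation formula with nodes -2, 4, 7:
  L_0(x) = (x - 4)(x - 7) / 54
  L_1(x) = (x + 2)(x - 7) / -18
  L_2(x) = (x + 2)(x - 4) / 27
Then q(x) = 20·L_0(x) + 32·L_1(x) + 119·L_2(x).
Expanding and collecting terms gives q(x) = 3x^2 - 4x.
Check: q(4) = 32. ✓

q(x) = 3x^2 - 4x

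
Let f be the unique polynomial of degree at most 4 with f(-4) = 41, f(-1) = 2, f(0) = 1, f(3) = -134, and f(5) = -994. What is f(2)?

-19

Using the Lagrange interpolation formula with nodes -4, -1, 0, 3, 5:
  L_0(x) = (x + 1)x(x - 3)(x - 5) / 756
  L_1(x) = (x + 4)x(x - 3)(x - 5) / -72
  L_2(x) = (x + 4)(x + 1)(x - 3)(x - 5) / 60
  L_3(x) = (x + 4)(x + 1)x(x - 5) / -168
  L_4(x) = (x + 4)(x + 1)x(x - 3) / 540
Then f(x) = 41·L_0(x) + 2·L_1(x) + 1·L_2(x) - 134·L_3(x) - 994·L_4(x).
Expanding and collecting terms gives f(x) = -x⁴ - 4x³ + 4x² + 6x + 1.
Evaluating at x = 2: f(2) = -19.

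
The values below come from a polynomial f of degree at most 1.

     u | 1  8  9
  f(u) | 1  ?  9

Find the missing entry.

8

The 2 known points determine the degree-1 polynomial uniquely.
Write f(u) = au + b. Substituting each data point gives a linear system:
  a + b = 1
  9a + b = 9
Solving the system yields a = 1, b = 0.
So f(u) = u.
Then f(8) = 8.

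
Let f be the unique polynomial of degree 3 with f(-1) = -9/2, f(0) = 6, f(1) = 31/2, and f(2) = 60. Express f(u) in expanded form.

f(u) = 6u^3 - (1/2)u^2 + 4u + 6

Write f(u) = au^3 + bu^2 + cu + d. Substituting each data point gives a linear system:
  -a + b - c + d = -9/2
  d = 6
  a + b + c + d = 31/2
  8a + 4b + 2c + d = 60
Solving the system yields a = 6, b = -1/2, c = 4, d = 6.
So f(u) = 6u³ - (1/2)u² + 4u + 6.
Check: f(0) = 6. ✓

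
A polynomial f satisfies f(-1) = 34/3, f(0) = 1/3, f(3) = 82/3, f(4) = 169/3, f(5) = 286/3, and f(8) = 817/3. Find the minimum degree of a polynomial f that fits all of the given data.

2

Divided differences on the nodes -1, 0, 3, 4, 5, 8:
  order 0: 34/3  1/3  82/3  169/3  286/3  817/3
  order 1: -11  9  29  39  59
  order 2: 5  5  5  5
  order 3: 0  0  0
  order 4: 0  0
  order 5: 0
The order-2 divided differences are all 5 (nonzero) and every higher order vanishes, so the data lies on a polynomial of degree exactly 2.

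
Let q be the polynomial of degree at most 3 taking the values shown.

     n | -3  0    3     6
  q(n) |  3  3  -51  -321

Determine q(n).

q(n) = -n^3 - 3n^2 + 3

Using the Lagrange interpolation formula with nodes -3, 0, 3, 6:
  L_0(n) = n(n - 3)(n - 6) / -162
  L_1(n) = (n + 3)(n - 3)(n - 6) / 54
  L_2(n) = (n + 3)n(n - 6) / -54
  L_3(n) = (n + 3)n(n - 3) / 162
Then q(n) = 3·L_0(n) + 3·L_1(n) - 51·L_2(n) - 321·L_3(n).
Expanding and collecting terms gives q(n) = -n^3 - 3n^2 + 3.
Check: q(3) = -51. ✓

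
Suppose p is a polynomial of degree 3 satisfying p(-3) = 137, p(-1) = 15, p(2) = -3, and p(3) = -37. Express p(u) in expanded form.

Write p(u) = au^3 + bu^2 + cu + d. Substituting each data point gives a linear system:
  -27a + 9b - 3c + d = 137
  -a + b - c + d = 15
  8a + 4b + 2c + d = -3
  27a + 9b + 3c + d = -37
Solving the system yields a = -3, b = 5, c = -2, d = 5.
So p(u) = -3u^3 + 5u^2 - 2u + 5.
Check: p(-1) = 15. ✓

p(u) = -3u^3 + 5u^2 - 2u + 5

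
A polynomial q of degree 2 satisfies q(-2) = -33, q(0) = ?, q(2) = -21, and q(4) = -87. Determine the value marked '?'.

The 3 known points determine the degree-2 polynomial uniquely.
Write q(t) = at^2 + bt + c. Substituting each data point gives a linear system:
  4a - 2b + c = -33
  4a + 2b + c = -21
  16a + 4b + c = -87
Solving the system yields a = -6, b = 3, c = -3.
So q(t) = -6t^2 + 3t - 3.
Then q(0) = -3.

-3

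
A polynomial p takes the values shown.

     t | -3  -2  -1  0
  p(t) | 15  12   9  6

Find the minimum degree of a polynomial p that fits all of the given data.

1

Forward differences of the values at t = -3, -2, -1, 0:
  p  : 15  12  9  6
  Δ  : -3  -3  -3
  Δ^2: 0  0
  Δ^3: 0
The first differences are constant (-3) and nonzero, while all higher differences vanish, so the minimal degree is 1.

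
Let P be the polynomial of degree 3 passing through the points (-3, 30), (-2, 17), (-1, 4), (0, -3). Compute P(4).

149

Write P(u) = au^3 + bu^2 + cu + d. Substituting each data point gives a linear system:
  -27a + 9b - 3c + d = 30
  -8a + 4b - 2c + d = 17
  -a + b - c + d = 4
  d = -3
Solving the system yields a = 1, b = 6, c = -2, d = -3.
So P(u) = u³ + 6u² - 2u - 3.
Then P(4) = 149.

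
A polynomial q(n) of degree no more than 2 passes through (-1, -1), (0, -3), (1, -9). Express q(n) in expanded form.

Write q(n) = an^2 + bn + c. Substituting each data point gives a linear system:
  a - b + c = -1
  c = -3
  a + b + c = -9
Solving the system yields a = -2, b = -4, c = -3.
So q(n) = -2n² - 4n - 3.
Check: q(1) = -9. ✓

q(n) = -2n^2 - 4n - 3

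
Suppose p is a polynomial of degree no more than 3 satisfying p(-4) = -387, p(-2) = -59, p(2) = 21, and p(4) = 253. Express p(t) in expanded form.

Write p(t) = at^3 + bt^2 + ct + d. Substituting each data point gives a linear system:
  -64a + 16b - 4c + d = -387
  -8a + 4b - 2c + d = -59
  8a + 4b + 2c + d = 21
  64a + 16b + 4c + d = 253
Solving the system yields a = 5, b = -4, c = 0, d = -3.
So p(t) = 5t^3 - 4t^2 - 3.
Check: p(-4) = -387. ✓

p(t) = 5t^3 - 4t^2 - 3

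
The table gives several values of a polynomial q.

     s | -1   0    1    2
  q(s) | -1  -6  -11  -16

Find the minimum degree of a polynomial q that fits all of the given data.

Forward differences of the values at s = -1, 0, 1, 2:
  q  : -1  -6  -11  -16
  Δ  : -5  -5  -5
  Δ^2: 0  0
  Δ^3: 0
The first differences are constant (-5) and nonzero, while all higher differences vanish, so the minimal degree is 1.

1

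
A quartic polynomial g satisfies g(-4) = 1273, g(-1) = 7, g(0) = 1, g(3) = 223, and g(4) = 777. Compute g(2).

Write g(t) = at^4 + bt^3 + ct^2 + dt + e. Substituting each data point gives a linear system:
  256a - 64b + 16c - 4d + e = 1273
  a - b + c - d + e = 7
  e = 1
  81a + 27b + 9c + 3d + e = 223
  256a + 64b + 16c + 4d + e = 777
Solving the system yields a = 4, b = -4, c = 0, d = 2, e = 1.
So g(t) = 4t⁴ - 4t³ + 2t + 1.
Then g(2) = 37.

37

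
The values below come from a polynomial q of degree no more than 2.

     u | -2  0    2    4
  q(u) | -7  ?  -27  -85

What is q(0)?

On equispaced nodes a degree-2 polynomial has vanishing third forward difference, so
  - q(-2) + 3·q(0) - 3·q(2) + q(4) = 0.
Substituting the known values and solving for q(0):
  3·q(0) = -3
  q(0) = -1.

-1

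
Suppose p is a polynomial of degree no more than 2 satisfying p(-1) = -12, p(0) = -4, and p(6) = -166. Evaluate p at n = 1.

-6

Write p(n) = an^2 + bn + c. Substituting each data point gives a linear system:
  a - b + c = -12
  c = -4
  36a + 6b + c = -166
Solving the system yields a = -5, b = 3, c = -4.
So p(n) = -5n^2 + 3n - 4.
Then p(1) = -6.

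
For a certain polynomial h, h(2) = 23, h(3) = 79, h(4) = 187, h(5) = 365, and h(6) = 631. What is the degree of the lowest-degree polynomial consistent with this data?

3

Forward differences of the values at n = 2, 3, 4, 5, 6:
  h  : 23  79  187  365  631
  Δ  : 56  108  178  266
  Δ^2: 52  70  88
  Δ^3: 18  18
  Δ^4: 0
The third differences are constant (18) and nonzero, while all higher differences vanish, so the minimal degree is 3.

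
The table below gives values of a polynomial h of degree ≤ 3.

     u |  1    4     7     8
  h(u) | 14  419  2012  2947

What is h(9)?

Using the Lagrange interpolation formula with nodes 1, 4, 7, 8:
  L_0(u) = (u - 4)(u - 7)(u - 8) / -126
  L_1(u) = (u - 1)(u - 7)(u - 8) / 36
  L_2(u) = (u - 1)(u - 4)(u - 8) / -18
  L_3(u) = (u - 1)(u - 4)(u - 7) / 28
Then h(u) = 14·L_0(u) + 419·L_1(u) + 2012·L_2(u) + 2947·L_3(u).
Expanding and collecting terms gives h(u) = 5u^3 + 6u^2 + 3.
Evaluating at u = 9: h(9) = 4134.

4134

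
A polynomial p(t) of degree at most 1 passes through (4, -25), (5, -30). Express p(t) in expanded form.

Using the Lagrange interpolation formula with nodes 4, 5:
  L_0(t) = (t - 5) / -1
  L_1(t) = (t - 4) / 1
Then p(t) = -25·L_0(t) - 30·L_1(t).
Expanding and collecting terms gives p(t) = -5t - 5.
Check: p(4) = -25. ✓

p(t) = -5t - 5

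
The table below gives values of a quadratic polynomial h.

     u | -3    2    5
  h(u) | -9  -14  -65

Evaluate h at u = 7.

Write h(u) = au^2 + bu + c. Substituting each data point gives a linear system:
  9a - 3b + c = -9
  4a + 2b + c = -14
  25a + 5b + c = -65
Solving the system yields a = -2, b = -3, c = 0.
So h(u) = -2u^2 - 3u.
Then h(7) = -119.

-119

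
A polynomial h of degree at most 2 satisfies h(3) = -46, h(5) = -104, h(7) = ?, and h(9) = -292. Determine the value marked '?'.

-186

The 3 known points determine the degree-2 polynomial uniquely.
Write h(s) = as^2 + bs + c. Substituting each data point gives a linear system:
  9a + 3b + c = -46
  25a + 5b + c = -104
  81a + 9b + c = -292
Solving the system yields a = -3, b = -5, c = -4.
So h(s) = -3s^2 - 5s - 4.
Then h(7) = -186.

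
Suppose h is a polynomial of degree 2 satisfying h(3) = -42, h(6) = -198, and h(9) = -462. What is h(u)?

h(u) = -6u^2 + 2u + 6

Using the Lagrange interpolation formula with nodes 3, 6, 9:
  L_0(u) = (u - 6)(u - 9) / 18
  L_1(u) = (u - 3)(u - 9) / -9
  L_2(u) = (u - 3)(u - 6) / 18
Then h(u) = -42·L_0(u) - 198·L_1(u) - 462·L_2(u).
Expanding and collecting terms gives h(u) = -6u^2 + 2u + 6.
Check: h(9) = -462. ✓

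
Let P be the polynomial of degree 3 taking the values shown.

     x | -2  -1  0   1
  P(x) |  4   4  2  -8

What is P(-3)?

8

Using the Lagrange interpolation formula with nodes -2, -1, 0, 1:
  L_0(x) = (x + 1)x(x - 1) / -6
  L_1(x) = (x + 2)x(x - 1) / 2
  L_2(x) = (x + 2)(x + 1)(x - 1) / -2
  L_3(x) = (x + 2)(x + 1)x / 6
Then P(x) = 4·L_0(x) + 4·L_1(x) + 2·L_2(x) - 8·L_3(x).
Expanding and collecting terms gives P(x) = -x³ - 4x² - 5x + 2.
Evaluating at x = -3: P(-3) = 8.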